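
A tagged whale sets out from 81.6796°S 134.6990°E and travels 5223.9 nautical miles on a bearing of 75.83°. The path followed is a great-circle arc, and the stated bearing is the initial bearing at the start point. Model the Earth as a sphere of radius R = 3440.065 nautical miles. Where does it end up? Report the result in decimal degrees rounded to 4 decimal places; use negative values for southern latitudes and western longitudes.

δ = 5223.9/3440.065 = 1.518547 rad (87.0063°).
Start latitude φ₁ = -1.425578 rad; initial bearing θ = 1.323483 rad.
sin φ₂ = sin φ₁ cos δ + cos φ₁ sin δ cos θ = (-0.989474)(0.052226) + (0.144709)(0.998635)(0.244800) = -0.016300
φ₂ = asin(-0.016300) = -0.016300 rad = -0.9339°.
Δλ = atan2( sin θ sin δ cos φ₁ , cos δ − sin φ₁ sin φ₂ ) = atan2(0.140114, 0.036098) = 1.318650 rad = 75.5531°.
λ₂ = 134.6990° + 75.5531° = 210.2521°, normalized to (−180°, 180°] → -149.7479°.

latitude -0.9339°, longitude -149.7479°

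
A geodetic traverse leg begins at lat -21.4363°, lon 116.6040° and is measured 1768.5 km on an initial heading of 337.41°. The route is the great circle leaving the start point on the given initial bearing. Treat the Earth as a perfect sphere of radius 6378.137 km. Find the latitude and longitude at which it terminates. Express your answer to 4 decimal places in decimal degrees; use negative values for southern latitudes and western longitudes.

latitude -6.6761°, longitude 110.5267°

δ = 1768.5/6378.137 = 0.277275 rad (15.8867°).
Converting: φ₁ = -0.374134 rad, θ = 5.888915 rad.
sin φ₂ = sin φ₁ cos δ + cos φ₁ sin δ cos θ = (-0.365467)(0.961805) + (0.930824)(0.273736)(0.923277) = -0.116256
φ₂ = asin(-0.116256) = -0.116520 rad = -6.6761°.
Then Δλ = atan2(-0.097877, 0.919317) = -0.106068 rad, from sin θ sin δ cos φ₁ over cos δ − sin φ₁ sin φ₂.
λ₂ = 116.6040° + -6.0773° = 110.5267°.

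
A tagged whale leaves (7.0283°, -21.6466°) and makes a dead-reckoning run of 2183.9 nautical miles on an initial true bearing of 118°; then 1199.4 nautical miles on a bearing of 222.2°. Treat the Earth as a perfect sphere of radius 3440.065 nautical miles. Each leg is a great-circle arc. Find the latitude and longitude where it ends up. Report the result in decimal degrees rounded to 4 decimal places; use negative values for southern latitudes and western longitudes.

latitude -24.5925°, longitude -4.1165°

Apply the spherical direct solution leg by leg, carrying full precision between legs.
Leg 1: from (7.0283°, -21.6466°), δ = 2183.9/3440.065 = 0.634843 rad, θ = 118° → φ = -10.2422°, λ = 10.5017°.
Leg 2: from (-10.2422°, 10.5017°), δ = 1199.4/3440.065 = 0.348656 rad, θ = 222.2° → φ = -24.5925°, λ = -4.1165°.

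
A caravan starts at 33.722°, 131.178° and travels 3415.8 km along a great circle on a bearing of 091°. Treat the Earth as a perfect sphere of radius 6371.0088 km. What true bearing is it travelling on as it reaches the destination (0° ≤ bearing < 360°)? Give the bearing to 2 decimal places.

final bearing 109.60°

Angular distance δ = d/R = 3415.8 / 6371.0088 = 0.536147 rad.
Converting: φ₁ = 0.588560 rad, θ = 1.588250 rad.
sin φ₂ = sin φ₁ cos δ + cos φ₁ sin δ cos θ = (0.555164)(0.859683) + (0.831741)(0.510828)(-0.017452) = 0.469850
φ₂ = asin(0.469850) = 0.489121 rad = 28.025°.
Δλ = atan2( sin θ sin δ cos φ₁ , cos δ − sin φ₁ sin φ₂ ) = atan2(0.424812, 0.598839) = 0.617001 rad = 35.352°.
Hence λ₂ = 131.178° + 35.352° = 166.530°.
The forward bearing on arrival equals the back-azimuth from the destination plus 180°.
Back-azimuth from P₂ (28.02°, 166.53°) to P₁ (33.72°, 131.18°), with Δλ' = λ₁ − λ₂ = -35.35°: atan2( sin Δλ' cos φ₁ , cos φ₂ sin φ₁ − sin φ₂ cos φ₁ cos Δλ' ) = 289.60°.
Final bearing = (289.60° + 180°) mod 360° = 109.60°.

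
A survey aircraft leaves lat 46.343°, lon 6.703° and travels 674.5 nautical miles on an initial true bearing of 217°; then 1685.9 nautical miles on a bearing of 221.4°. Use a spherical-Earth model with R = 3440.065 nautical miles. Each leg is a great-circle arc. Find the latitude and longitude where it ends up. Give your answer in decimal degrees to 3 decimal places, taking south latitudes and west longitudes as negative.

latitude 14.446°, longitude -20.492°

Apply the spherical direct solution leg by leg, carrying full precision between legs.
Leg 1: from (46.343°, 6.703°), δ = 674.5/3440.065 = 0.196072 rad, θ = 217° → φ = 37.029°, λ = -1.742°.
Leg 2: from (37.029°, -1.742°), δ = 1685.9/3440.065 = 0.490078 rad, θ = 221.4° → φ = 14.446°, λ = -20.492°.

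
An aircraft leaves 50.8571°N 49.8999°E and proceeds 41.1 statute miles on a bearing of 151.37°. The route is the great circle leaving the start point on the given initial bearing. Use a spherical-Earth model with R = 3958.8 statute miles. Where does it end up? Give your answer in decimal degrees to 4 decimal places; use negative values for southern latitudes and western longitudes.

latitude 50.3341°, longitude 50.3464°

Angular distance δ = d/R = 41.1 / 3958.8 = 0.010382 rad.
Start latitude φ₁ = 0.887624 rad; initial bearing θ = 2.641905 rad.
sin φ₂ = sin φ₁ cos δ + cos φ₁ sin δ cos θ = (0.775574)(0.999946) + (0.631257)(0.010382)(-0.877732) = 0.769780
φ₂ = asin(0.769780) = 0.878496 rad = 50.3341°.
For the longitude increment, Δλ = atan2( sin θ sin δ cos φ₁, cos δ − sin φ₁ sin φ₂ ) = atan2(0.003140, 0.402925) = 0.4465°.
λ₂ = λ₁ + Δλ = 50.3464°.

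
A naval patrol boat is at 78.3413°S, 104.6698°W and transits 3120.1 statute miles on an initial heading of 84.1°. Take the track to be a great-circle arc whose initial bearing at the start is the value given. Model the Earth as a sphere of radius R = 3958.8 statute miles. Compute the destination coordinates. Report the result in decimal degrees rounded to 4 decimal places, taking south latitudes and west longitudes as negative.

latitude -42.5230°, longitude -31.5399°

Central angle δ = d/R = 0.788143 rad.
With φ₁ = -78.3413° = -1.367314 rad and θ = 84.1° = 1.467822 rad:
Applying the spherical law of cosines for sides, sin φ₂ = sin φ₁ cos δ + cos φ₁ sin δ cos θ = -0.675886, so φ₂ = -42.5230°.
Then Δλ = atan2(0.142526, 0.043221) = 1.276358 rad, from sin θ sin δ cos φ₁ over cos δ − sin φ₁ sin φ₂.
λ₂ = -104.6698° + 73.1299° = -31.5399°.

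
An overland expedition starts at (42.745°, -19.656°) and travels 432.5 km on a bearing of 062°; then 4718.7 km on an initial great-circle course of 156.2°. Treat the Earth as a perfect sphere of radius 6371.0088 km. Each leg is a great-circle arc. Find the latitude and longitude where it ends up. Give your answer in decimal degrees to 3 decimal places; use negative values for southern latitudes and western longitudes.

latitude 4.386°, longitude 1.007°

Apply the spherical direct solution leg by leg, carrying full precision between legs.
Leg 1: from (42.745°, -19.656°), δ = 432.5/6371.0088 = 0.067886 rad, θ = 62° → φ = 44.472°, λ = -14.841°.
Leg 2: from (44.472°, -14.841°), δ = 4718.7/6371.0088 = 0.740652 rad, θ = 156.2° → φ = 4.386°, λ = 1.007°.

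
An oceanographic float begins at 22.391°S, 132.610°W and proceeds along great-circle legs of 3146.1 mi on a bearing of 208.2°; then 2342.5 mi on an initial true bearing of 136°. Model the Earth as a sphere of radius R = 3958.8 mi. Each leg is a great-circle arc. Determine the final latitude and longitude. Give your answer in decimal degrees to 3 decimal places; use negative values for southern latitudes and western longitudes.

Apply the spherical direct solution leg by leg, carrying full precision between legs.
Leg 1: from (-22.391°, -132.610°), δ = 3146.1/3958.8 = 0.794711 rad, θ = 208.2° → φ = -58.035°, λ = -172.180°.
Leg 2: from (-58.035°, -172.180°), δ = 2342.5/3958.8 = 0.591720 rad, θ = 136° → φ = -66.427°, λ = -96.512°.

latitude -66.427°, longitude -96.512°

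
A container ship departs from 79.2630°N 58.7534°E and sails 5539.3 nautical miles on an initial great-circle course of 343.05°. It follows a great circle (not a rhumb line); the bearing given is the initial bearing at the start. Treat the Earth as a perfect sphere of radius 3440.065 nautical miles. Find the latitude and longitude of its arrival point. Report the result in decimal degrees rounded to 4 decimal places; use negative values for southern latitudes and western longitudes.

latitude 8.0094°, longitude -104.1382°

δ = 5539.3/3440.065 = 1.610231 rad (92.2595°).
Start latitude φ₁ = 1.383400 rad; initial bearing θ = 5.987352 rad.
Applying the spherical law of cosines for sides, sin φ₂ = sin φ₁ cos δ + cos φ₁ sin δ cos θ = 0.139335, so φ₂ = 8.0094°.
Δλ = atan2( sin θ sin δ cos φ₁ , cos δ − sin φ₁ sin φ₂ ) = atan2(-0.054271, -0.176320) = -2.842995 rad = -162.8916°.
Hence λ₂ = 58.7534° + -162.8916° = -104.1382°.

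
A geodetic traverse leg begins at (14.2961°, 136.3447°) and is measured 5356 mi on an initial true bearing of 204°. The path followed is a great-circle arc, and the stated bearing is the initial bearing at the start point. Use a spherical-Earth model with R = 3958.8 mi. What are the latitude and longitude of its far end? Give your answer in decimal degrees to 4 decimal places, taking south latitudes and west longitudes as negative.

latitude -54.1895°, longitude 93.6011°

δ = 5356/3958.8 = 1.352935 rad (77.5175°).
Start latitude φ₁ = 0.249514 rad; initial bearing θ = 3.560472 rad.
Destination latitude: φ₂ = arcsin( sin φ₁ cos δ + cos φ₁ sin δ cos θ ) = arcsin(-0.810957) = -54.1895°.
Then Δλ = atan2(-0.384824, 0.416394) = -0.746017 rad, from sin θ sin δ cos φ₁ over cos δ − sin φ₁ sin φ₂.
λ₂ = 136.3447° + -42.7436° = 93.6011°.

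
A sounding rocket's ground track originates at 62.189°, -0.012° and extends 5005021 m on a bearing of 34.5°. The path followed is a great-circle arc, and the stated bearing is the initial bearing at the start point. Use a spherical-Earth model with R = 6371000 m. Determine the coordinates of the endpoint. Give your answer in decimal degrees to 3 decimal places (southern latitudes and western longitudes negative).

Angular distance δ = d/R = 5005021 / 6371000 = 0.785594 rad.
Start latitude φ₁ = 1.085403 rad; initial bearing θ = 0.602139 rad.
sin φ₂ = sin φ₁ cos δ + cos φ₁ sin δ cos θ = (0.884491)(0.706968) + (0.466556)(0.707245)(0.824126) = 0.897244
φ₂ = asin(0.897244) = 1.113488 rad = 63.798°.
For the longitude increment, Δλ = atan2( sin θ sin δ cos φ₁, cos δ − sin φ₁ sin φ₂ ) = atan2(0.186897, -0.086637) = 114.870°.
λ₂ = λ₁ + Δλ = 114.858°.

latitude 63.798°, longitude 114.858°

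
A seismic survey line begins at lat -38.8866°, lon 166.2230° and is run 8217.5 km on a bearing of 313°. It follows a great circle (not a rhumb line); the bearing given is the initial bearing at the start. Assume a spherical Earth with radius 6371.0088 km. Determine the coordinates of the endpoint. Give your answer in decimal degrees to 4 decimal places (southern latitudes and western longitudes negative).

latitude 19.6315°, longitude 117.9745°

Central angle δ = d/R = 1.289827 rad.
Converting: φ₁ = -0.678699 rad, θ = 5.462881 rad.
sin φ₂ = sin φ₁ cos δ + cos φ₁ sin δ cos θ = (-0.627781)(0.277287) + (0.778390)(0.960787)(0.681998) = 0.335969
φ₂ = asin(0.335969) = 0.342633 rad = 19.6315°.
Δλ = atan2( sin θ sin δ cos φ₁ , cos δ − sin φ₁ sin φ₂ ) = atan2(-0.546955, 0.488202) = -0.842096 rad = -48.2485°.
Hence λ₂ = 166.2230° + -48.2485° = 117.9745°.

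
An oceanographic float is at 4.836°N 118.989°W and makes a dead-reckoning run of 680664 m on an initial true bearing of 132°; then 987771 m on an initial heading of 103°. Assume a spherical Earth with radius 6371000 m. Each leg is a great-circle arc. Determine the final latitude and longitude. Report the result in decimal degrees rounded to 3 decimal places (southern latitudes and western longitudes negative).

latitude -1.270°, longitude -105.788°

Apply the spherical direct solution leg by leg, carrying full precision between legs.
Leg 1: from (4.836°, -118.989°), δ = 680664/6371000 = 0.106838 rad, θ = 132° → φ = 0.729°, λ = -114.443°.
Leg 2: from (0.729°, -114.443°), δ = 987771/6371000 = 0.155042 rad, θ = 103° → φ = -1.270°, λ = -105.788°.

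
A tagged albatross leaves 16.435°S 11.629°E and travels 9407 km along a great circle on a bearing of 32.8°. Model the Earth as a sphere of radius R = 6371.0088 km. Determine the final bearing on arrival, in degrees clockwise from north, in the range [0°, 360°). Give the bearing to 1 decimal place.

Angular distance δ = d/R = 9407 / 6371.0088 = 1.476532 rad.
With φ₁ = -16.435° = -0.286845 rad and θ = 32.8° = 0.572468 rad:
sin φ₂ = sin φ₁ cos δ + cos φ₁ sin δ cos θ = (-0.282927)(0.094125) + (0.959141)(0.995560)(0.840567) = 0.776012
φ₂ = asin(0.776012) = 0.888319 rad = 50.897°.
Δλ = atan2( sin θ sin δ cos φ₁ , cos δ − sin φ₁ sin φ₂ ) = atan2(0.517268, 0.313680) = 1.025672 rad = 58.767°.
λ₂ = λ₁ + Δλ = 70.396°.
The forward bearing on arrival equals the back-azimuth from the destination plus 180°.
Back-azimuth from P₂ (50.9°, 70.4°) to P₁ (-16.4°, 11.6°), with Δλ' = λ₁ − λ₂ = -58.8°: atan2( sin Δλ' cos φ₁ , cos φ₂ sin φ₁ − sin φ₂ cos φ₁ cos Δλ' ) = 235.5°.
Final bearing = (235.5° + 180°) mod 360° = 55.5°.

final bearing 55.5°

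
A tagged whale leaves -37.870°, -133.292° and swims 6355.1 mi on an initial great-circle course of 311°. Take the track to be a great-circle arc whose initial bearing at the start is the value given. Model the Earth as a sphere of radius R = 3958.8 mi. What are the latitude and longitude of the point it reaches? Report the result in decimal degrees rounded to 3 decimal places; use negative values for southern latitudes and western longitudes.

The arc subtends δ = 6355.1/3958.8 = 1.605310 rad at the centre.
With φ₁ = -37.870° = -0.660956 rad and θ = 311° = 5.427974 rad:
Applying the spherical law of cosines for sides, sin φ₂ = sin φ₁ cos δ + cos φ₁ sin δ cos θ = 0.538771, so φ₂ = 32.600°.
Then Δλ = atan2(-0.595417, 0.296230) = -1.109138 rad, from sin θ sin δ cos φ₁ over cos δ − sin φ₁ sin φ₂.
λ₂ = -133.292° + -63.549° = -196.841°, normalized to (−180°, 180°] → 163.159°.

latitude 32.600°, longitude 163.159°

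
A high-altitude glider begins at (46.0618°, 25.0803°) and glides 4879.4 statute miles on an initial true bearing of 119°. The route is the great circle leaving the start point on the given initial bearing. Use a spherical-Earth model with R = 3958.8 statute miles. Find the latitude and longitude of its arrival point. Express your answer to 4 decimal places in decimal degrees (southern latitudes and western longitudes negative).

latitude -4.4958°, longitude 80.9340°

Central angle δ = d/R = 1.232545 rad.
Start latitude φ₁ = 0.803930 rad; initial bearing θ = 2.076942 rad.
sin φ₂ = sin φ₁ cos δ + cos φ₁ sin δ cos θ = (0.720089)(0.331838) + (0.693882)(0.943336)(-0.484810) = -0.078386
φ₂ = asin(-0.078386) = -0.078467 rad = -4.4958°.
For the longitude increment, Δλ = atan2( sin θ sin δ cos φ₁, cos δ − sin φ₁ sin φ₂ ) = atan2(0.572495, 0.388283) = 55.8537°.
Hence λ₂ = 25.0803° + 55.8537° = 80.9340°.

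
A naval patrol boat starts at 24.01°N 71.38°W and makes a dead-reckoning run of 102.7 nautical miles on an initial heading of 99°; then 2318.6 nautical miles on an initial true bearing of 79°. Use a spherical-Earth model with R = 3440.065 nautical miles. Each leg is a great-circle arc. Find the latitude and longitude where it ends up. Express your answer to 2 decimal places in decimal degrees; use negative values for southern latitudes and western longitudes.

latitude 25.05°, longitude -26.98°

Apply the spherical direct solution leg by leg, carrying full precision between legs.
Leg 1: from (24.01°, -71.38°), δ = 102.7/3440.065 = 0.029854 rad, θ = 99° → φ = 23.73°, λ = -69.53°.
Leg 2: from (23.73°, -69.53°), δ = 2318.6/3440.065 = 0.673999 rad, θ = 79° → φ = 25.05°, λ = -26.98°.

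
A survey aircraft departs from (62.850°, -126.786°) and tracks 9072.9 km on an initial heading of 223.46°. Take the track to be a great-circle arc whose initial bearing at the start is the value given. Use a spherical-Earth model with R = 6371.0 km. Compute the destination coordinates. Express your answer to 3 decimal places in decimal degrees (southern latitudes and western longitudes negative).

The arc subtends δ = 9072.9/6371 = 1.424094 rad at the centre.
With φ₁ = 62.850° = 1.096939 rad and θ = 223.46° = 3.900113 rad:
sin φ₂ = sin φ₁ cos δ + cos φ₁ sin δ cos θ = (0.889815)(0.146177) + (0.456322)(0.989258)(-0.725855) = -0.197595
φ₂ = asin(-0.197595) = -0.198904 rad = -11.396°.
Δλ = atan2( sin θ sin δ cos φ₁ , cos δ − sin φ₁ sin φ₂ ) = atan2(-0.310508, 0.322000) = -0.767232 rad = -43.959°.
λ₂ = -126.786° + -43.959° = -170.745°.

latitude -11.396°, longitude -170.745°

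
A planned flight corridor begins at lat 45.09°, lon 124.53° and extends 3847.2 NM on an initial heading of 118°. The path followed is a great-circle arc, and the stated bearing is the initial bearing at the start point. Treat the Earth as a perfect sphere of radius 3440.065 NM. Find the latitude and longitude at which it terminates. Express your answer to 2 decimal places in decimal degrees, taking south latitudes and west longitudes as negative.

latitude 0.66°, longitude 177.11°

The arc subtends δ = 3847.2/3440.065 = 1.118351 rad at the centre.
Start latitude φ₁ = 0.786969 rad; initial bearing θ = 2.059489 rad.
sin φ₂ = sin φ₁ cos δ + cos φ₁ sin δ cos θ = (0.708217)(0.437166) + (0.705995)(0.899381)(-0.469472) = 0.011513
φ₂ = asin(0.011513) = 0.011514 rad = 0.66°.
Δλ = atan2( sin θ sin δ cos φ₁ , cos δ − sin φ₁ sin φ₂ ) = atan2(0.560635, 0.429012) = 0.917622 rad = 52.58°.
λ₂ = λ₁ + Δλ = 177.11°.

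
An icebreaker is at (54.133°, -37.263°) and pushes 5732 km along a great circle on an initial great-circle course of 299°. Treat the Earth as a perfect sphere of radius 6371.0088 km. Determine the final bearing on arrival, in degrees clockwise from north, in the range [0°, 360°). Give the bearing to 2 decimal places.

final bearing 228.21°

δ = 5732/6371.0088 = 0.899701 rad (51.5490°).
Start latitude φ₁ = 0.944799 rad; initial bearing θ = 5.218534 rad.
sin φ₂ = sin φ₁ cos δ + cos φ₁ sin δ cos θ = (0.810379)(0.621845) + (0.585906)(0.783141)(0.484810) = 0.726383
φ₂ = asin(0.726383) = 0.813045 rad = 46.584°.
For the longitude increment, Δλ = atan2( sin θ sin δ cos φ₁, cos δ − sin φ₁ sin φ₂ ) = atan2(-0.401316, 0.033199) = -85.271°.
λ₂ = λ₁ + Δλ = -122.534°.
The forward bearing on arrival equals the back-azimuth from the destination plus 180°.
Back-azimuth from P₂ (46.58°, -122.53°) to P₁ (54.13°, -37.26°), with Δλ' = λ₁ − λ₂ = 85.27°: atan2( sin Δλ' cos φ₁ , cos φ₂ sin φ₁ − sin φ₂ cos φ₁ cos Δλ' ) = 48.21°.
Final bearing = (48.21° + 180°) mod 360° = 228.21°.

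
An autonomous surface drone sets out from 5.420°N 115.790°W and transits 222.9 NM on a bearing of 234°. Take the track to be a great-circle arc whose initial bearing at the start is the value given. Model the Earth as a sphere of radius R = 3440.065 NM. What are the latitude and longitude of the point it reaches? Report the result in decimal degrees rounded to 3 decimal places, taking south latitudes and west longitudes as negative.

Angular distance δ = d/R = 222.9 / 3440.065 = 0.064795 rad.
Converting: φ₁ = 0.094597 rad, θ = 4.084070 rad.
Destination latitude: φ₂ = arcsin( sin φ₁ cos δ + cos φ₁ sin δ cos θ ) = arcsin(0.056369) = 3.231°.
For the longitude increment, Δλ = atan2( sin θ sin δ cos φ₁, cos δ − sin φ₁ sin φ₂ ) = atan2(-0.052150, 0.992577) = -3.008°.
λ₂ = λ₁ + Δλ = -118.798°.

latitude 3.231°, longitude -118.798°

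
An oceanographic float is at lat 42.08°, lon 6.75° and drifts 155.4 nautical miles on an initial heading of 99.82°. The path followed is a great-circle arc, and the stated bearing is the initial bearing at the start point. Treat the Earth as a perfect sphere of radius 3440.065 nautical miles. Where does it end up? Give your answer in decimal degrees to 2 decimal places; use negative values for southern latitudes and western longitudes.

Angular distance δ = d/R = 155.4 / 3440.065 = 0.045174 rad.
Start latitude φ₁ = 0.734435 rad; initial bearing θ = 1.742188 rad.
Applying the spherical law of cosines for sides, sin φ₂ = sin φ₁ cos δ + cos φ₁ sin δ cos θ = 0.663767, so φ₂ = 41.59°.
Then Δλ = atan2(0.033026, 0.554144) = 0.059527 rad, from sin θ sin δ cos φ₁ over cos δ − sin φ₁ sin φ₂.
λ₂ = λ₁ + Δλ = 10.16°.

latitude 41.59°, longitude 10.16°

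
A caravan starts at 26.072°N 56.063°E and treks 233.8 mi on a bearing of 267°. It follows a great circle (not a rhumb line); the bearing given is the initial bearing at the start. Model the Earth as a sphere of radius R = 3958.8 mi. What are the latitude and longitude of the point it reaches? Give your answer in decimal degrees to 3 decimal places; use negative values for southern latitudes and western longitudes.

Angular distance δ = d/R = 233.8 / 3958.8 = 0.059058 rad.
Converting: φ₁ = 0.455042 rad, θ = 4.660029 rad.
sin φ₂ = sin φ₁ cos δ + cos φ₁ sin δ cos θ = (0.439500)(0.998257) + (0.898242)(0.059024)(-0.052336) = 0.435959
φ₂ = asin(0.435959) = 0.451104 rad = 25.846°.
For the longitude increment, Δλ = atan2( sin θ sin δ cos φ₁, cos δ − sin φ₁ sin φ₂ ) = atan2(-0.052945, 0.806652) = -3.755°.
λ₂ = λ₁ + Δλ = 52.308°.

latitude 25.846°, longitude 52.308°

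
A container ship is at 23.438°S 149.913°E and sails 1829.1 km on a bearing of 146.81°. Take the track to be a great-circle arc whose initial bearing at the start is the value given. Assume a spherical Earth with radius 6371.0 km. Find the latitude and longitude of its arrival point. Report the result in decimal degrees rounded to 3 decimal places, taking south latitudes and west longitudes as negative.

Central angle δ = d/R = 0.287098 rad.
With φ₁ = -23.438° = -0.409070 rad and θ = 146.81° = 2.562318 rad:
Applying the spherical law of cosines for sides, sin φ₂ = sin φ₁ cos δ + cos φ₁ sin δ cos θ = -0.598897, so φ₂ = -36.791°.
Δλ = atan2( sin θ sin δ cos φ₁ , cos δ − sin φ₁ sin φ₂ ) = atan2(0.142222, 0.720854) = 0.194795 rad = 11.161°.
Hence λ₂ = 149.913° + 11.161° = 161.074°.

latitude -36.791°, longitude 161.074°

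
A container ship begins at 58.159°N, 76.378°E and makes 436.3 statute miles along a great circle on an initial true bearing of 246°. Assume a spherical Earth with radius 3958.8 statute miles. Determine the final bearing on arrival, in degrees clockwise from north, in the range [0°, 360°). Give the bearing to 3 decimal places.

The arc subtends δ = 436.3/3958.8 = 0.110210 rad at the centre.
With φ₁ = 58.159° = 1.015066 rad and θ = 246° = 4.293510 rad:
sin φ₂ = sin φ₁ cos δ + cos φ₁ sin δ cos θ = (0.849515)(0.993933) + (0.527564)(0.109987)(-0.406737) = 0.820760
φ₂ = asin(0.820760) = 0.962741 rad = 55.161°.
Δλ = atan2( sin θ sin δ cos φ₁ , cos δ − sin φ₁ sin φ₂ ) = atan2(-0.053009, 0.296684) = -0.176805 rad = -10.130°.
Hence λ₂ = 76.378° + -10.130° = 66.248°.
The forward bearing on arrival equals the back-azimuth from the destination plus 180°.
Back-azimuth from P₂ (55.161°, 66.248°) to P₁ (58.159°, 76.378°), with Δλ' = λ₁ − λ₂ = 10.130°: atan2( sin Δλ' cos φ₁ , cos φ₂ sin φ₁ − sin φ₂ cos φ₁ cos Δλ' ) = 57.527°.
Final bearing = (57.527° + 180°) mod 360° = 237.527°.

final bearing 237.527°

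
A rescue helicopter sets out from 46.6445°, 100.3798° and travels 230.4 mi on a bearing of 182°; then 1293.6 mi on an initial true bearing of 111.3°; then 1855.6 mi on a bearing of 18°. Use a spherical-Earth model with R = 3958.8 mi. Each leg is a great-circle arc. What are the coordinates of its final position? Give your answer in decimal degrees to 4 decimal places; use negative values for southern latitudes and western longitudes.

latitude 59.1434°, longitude 137.2617°

Apply the spherical direct solution leg by leg, carrying full precision between legs.
Leg 1: from (46.6445°, 100.3798°), δ = 230.4/3958.8 = 0.058199 rad, θ = 182° → φ = 43.3118°, λ = 100.2200°.
Leg 2: from (43.3118°, 100.2200°), δ = 1293.6/3958.8 = 0.326766 rad, θ = 111.3° → φ = 34.3906°, λ = 121.4677°.
Leg 3: from (34.3906°, 121.4677°), δ = 1855.6/3958.8 = 0.468728 rad, θ = 18° → φ = 59.1434°, λ = 137.2617°.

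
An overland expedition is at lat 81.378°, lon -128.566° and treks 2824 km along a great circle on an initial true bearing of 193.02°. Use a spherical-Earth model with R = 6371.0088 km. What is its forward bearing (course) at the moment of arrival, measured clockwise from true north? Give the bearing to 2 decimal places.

δ = 2824/6371.0088 = 0.443258 rad (25.3968°).
Start latitude φ₁ = 1.420314 rad; initial bearing θ = 3.368835 rad.
Destination latitude: φ₂ = arcsin( sin φ₁ cos δ + cos φ₁ sin δ cos θ ) = arcsin(0.830507) = 56.151°.
Δλ = atan2( sin θ sin δ cos φ₁ , cos δ − sin φ₁ sin φ₂ ) = atan2(-0.014485, 0.082238) = -0.174352 rad = -9.990°.
λ₂ = λ₁ + Δλ = -138.556°.
The forward bearing on arrival equals the back-azimuth from the destination plus 180°.
Back-azimuth from P₂ (56.15°, -138.56°) to P₁ (81.38°, -128.57°), with Δλ' = λ₁ − λ₂ = 9.99°: atan2( sin Δλ' cos φ₁ , cos φ₂ sin φ₁ − sin φ₂ cos φ₁ cos Δλ' ) = 3.48°.
Final bearing = (3.48° + 180°) mod 360° = 183.48°.

final bearing 183.48°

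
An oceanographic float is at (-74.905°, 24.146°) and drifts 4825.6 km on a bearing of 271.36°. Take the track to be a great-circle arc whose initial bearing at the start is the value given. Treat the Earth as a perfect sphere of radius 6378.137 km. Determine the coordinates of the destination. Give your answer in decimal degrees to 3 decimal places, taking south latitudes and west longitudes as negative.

latitude -44.255°, longitude -49.214°

Angular distance δ = d/R = 4825.6 / 6378.137 = 0.756585 rad.
Converting: φ₁ = -1.307339 rad, θ = 4.736125 rad.
Applying the spherical law of cosines for sides, sin φ₂ = sin φ₁ cos δ + cos φ₁ sin δ cos θ = -0.697851, so φ₂ = -44.255°.
Δλ = atan2( sin θ sin δ cos φ₁ , cos δ − sin φ₁ sin φ₂ ) = atan2(-0.178713, 0.053413) = -1.280370 rad = -73.360°.
λ₂ = λ₁ + Δλ = -49.214°.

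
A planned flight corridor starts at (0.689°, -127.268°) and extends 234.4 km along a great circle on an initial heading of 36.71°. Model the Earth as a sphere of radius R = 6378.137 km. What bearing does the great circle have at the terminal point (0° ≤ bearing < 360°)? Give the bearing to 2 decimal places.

δ = 234.4/6378.137 = 0.036751 rad (2.1057°).
Converting: φ₁ = 0.012025 rad, θ = 0.640710 rad.
Applying the spherical law of cosines for sides, sin φ₂ = sin φ₁ cos δ + cos φ₁ sin δ cos θ = 0.041470, so φ₂ = 2.377°.
Δλ = atan2( sin θ sin δ cos φ₁ , cos δ − sin φ₁ sin φ₂ ) = atan2(0.021962, 0.998826) = 0.021984 rad = 1.260°.
Hence λ₂ = -127.268° + 1.260° = -126.008°.
The forward bearing on arrival equals the back-azimuth from the destination plus 180°.
Back-azimuth from P₂ (2.38°, -126.01°) to P₁ (0.69°, -127.27°), with Δλ' = λ₁ − λ₂ = -1.26°: atan2( sin Δλ' cos φ₁ , cos φ₂ sin φ₁ − sin φ₂ cos φ₁ cos Δλ' ) = 216.74°.
Final bearing = (216.74° + 180°) mod 360° = 36.74°.

final bearing 36.74°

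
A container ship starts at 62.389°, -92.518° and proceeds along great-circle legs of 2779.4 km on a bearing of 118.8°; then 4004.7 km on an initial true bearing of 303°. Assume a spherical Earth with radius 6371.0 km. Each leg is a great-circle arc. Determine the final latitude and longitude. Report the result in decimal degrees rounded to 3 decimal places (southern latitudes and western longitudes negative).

latitude 53.055°, longitude -115.988°

Apply the spherical direct solution leg by leg, carrying full precision between legs.
Leg 1: from (62.389°, -92.518°), δ = 2779.4/6371 = 0.436258 rad, θ = 118.8° → φ = 45.135°, λ = -60.856°.
Leg 2: from (45.135°, -60.856°), δ = 4004.7/6371 = 0.628583 rad, θ = 303° → φ = 53.055°, λ = -115.988°.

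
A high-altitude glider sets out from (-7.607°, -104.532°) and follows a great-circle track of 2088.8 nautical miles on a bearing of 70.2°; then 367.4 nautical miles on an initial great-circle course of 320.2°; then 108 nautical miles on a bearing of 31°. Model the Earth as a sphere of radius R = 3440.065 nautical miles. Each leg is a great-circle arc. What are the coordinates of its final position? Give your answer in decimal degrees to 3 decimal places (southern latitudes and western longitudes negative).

Apply the spherical direct solution leg by leg, carrying full precision between legs.
Leg 1: from (-7.607°, -104.532°), δ = 2088.8/3440.065 = 0.607198 rad, θ = 70.2° → φ = 4.753°, λ = -71.938°.
Leg 2: from (4.753°, -71.938°), δ = 367.4/3440.065 = 0.106800 rad, θ = 320.2° → φ = 9.439°, λ = -75.904°.
Leg 3: from (9.439°, -75.904°), δ = 108/3440.065 = 0.031395 rad, θ = 31° → φ = 10.980°, λ = -74.960°.

latitude 10.980°, longitude -74.960°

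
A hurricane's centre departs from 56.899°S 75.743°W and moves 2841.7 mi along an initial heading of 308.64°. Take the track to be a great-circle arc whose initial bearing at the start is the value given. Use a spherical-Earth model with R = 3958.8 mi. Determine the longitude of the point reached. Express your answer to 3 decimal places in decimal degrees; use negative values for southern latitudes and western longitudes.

longitude -109.962°

δ = 2841.7/3958.8 = 0.717819 rad (41.1280°).
Start latitude φ₁ = -0.993075 rad; initial bearing θ = 5.386784 rad.
sin φ₂ = sin φ₁ cos δ + cos φ₁ sin δ cos θ = (-0.837709)(0.753242) + (0.546117)(0.657743)(0.624425) = -0.406702
φ₂ = asin(-0.406702) = -0.418841 rad = -23.998°.
Δλ = atan2( sin θ sin δ cos φ₁ , cos δ − sin φ₁ sin φ₂ ) = atan2(-0.280569, 0.412545) = -0.597241 rad = -34.219°.
λ₂ = -75.743° + -34.219° = -109.962°.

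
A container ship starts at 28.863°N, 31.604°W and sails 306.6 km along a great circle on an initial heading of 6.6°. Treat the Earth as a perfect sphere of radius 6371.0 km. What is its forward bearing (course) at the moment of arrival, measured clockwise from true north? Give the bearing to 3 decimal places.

Central angle δ = d/R = 0.048124 rad.
With φ₁ = 28.863° = 0.503754 rad and θ = 6.6° = 0.115192 rad:
Applying the spherical law of cosines for sides, sin φ₂ = sin φ₁ cos δ + cos φ₁ sin δ cos θ = 0.524009, so φ₂ = 31.602°.
Δλ = atan2( sin θ sin δ cos φ₁ , cos δ − sin φ₁ sin φ₂ ) = atan2(0.004842, 0.745894) = 0.006492 rad = 0.372°.
λ₂ = -31.604° + 0.372° = -31.232°.
The forward bearing on arrival equals the back-azimuth from the destination plus 180°.
Back-azimuth from P₂ (31.602°, -31.232°) to P₁ (28.863°, -31.604°), with Δλ' = λ₁ − λ₂ = -0.372°: atan2( sin Δλ' cos φ₁ , cos φ₂ sin φ₁ − sin φ₂ cos φ₁ cos Δλ' ) = 186.787°.
Final bearing = (186.787° + 180°) mod 360° = 6.787°.

final bearing 6.787°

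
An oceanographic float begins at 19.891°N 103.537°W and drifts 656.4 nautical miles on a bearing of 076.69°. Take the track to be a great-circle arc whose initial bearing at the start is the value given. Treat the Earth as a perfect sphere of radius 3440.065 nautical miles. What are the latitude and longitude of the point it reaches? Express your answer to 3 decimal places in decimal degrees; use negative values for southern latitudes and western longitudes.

δ = 656.4/3440.065 = 0.190810 rad (10.9326°).
With φ₁ = 19.891° = 0.347163 rad and θ = 76.69° = 1.338493 rad:
sin φ₂ = sin φ₁ cos δ + cos φ₁ sin δ cos θ = (0.340232)(0.981851) + (0.940342)(0.189655)(0.230220) = 0.375114
φ₂ = asin(0.375114) = 0.384520 rad = 22.031°.
Δλ = atan2( sin θ sin δ cos φ₁ , cos δ − sin φ₁ sin φ₂ ) = atan2(0.173550, 0.854225) = 0.200438 rad = 11.484°.
λ₂ = λ₁ + Δλ = -92.053°.

latitude 22.031°, longitude -92.053°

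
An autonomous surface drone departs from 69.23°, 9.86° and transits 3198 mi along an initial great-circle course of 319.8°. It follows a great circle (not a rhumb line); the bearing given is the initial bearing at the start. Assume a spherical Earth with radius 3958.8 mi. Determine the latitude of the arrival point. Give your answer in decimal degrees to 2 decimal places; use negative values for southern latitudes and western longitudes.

latitude 57.34°

The arc subtends δ = 3198/3958.8 = 0.807821 rad at the centre.
With φ₁ = 69.23° = 1.208291 rad and θ = 319.8° = 5.581563 rad:
Destination latitude: φ₂ = arcsin( sin φ₁ cos δ + cos φ₁ sin δ cos θ ) = arcsin(0.841933) = 57.34°.
Then Δλ = atan2(-0.165438, -0.096142) = -2.097228 rad, from sin θ sin δ cos φ₁ over cos δ − sin φ₁ sin φ₂.
λ₂ = 9.86° + -120.16° = -110.30°.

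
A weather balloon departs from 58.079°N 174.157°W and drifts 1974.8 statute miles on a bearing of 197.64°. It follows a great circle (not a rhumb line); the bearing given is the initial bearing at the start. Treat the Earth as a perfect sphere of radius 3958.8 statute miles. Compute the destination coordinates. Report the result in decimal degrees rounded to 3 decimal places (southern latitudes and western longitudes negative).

Central angle δ = d/R = 0.498838 rad.
With φ₁ = 58.079° = 1.013670 rad and θ = 197.64° = 3.449469 rad:
sin φ₂ = sin φ₁ cos δ + cos φ₁ sin δ cos θ = (0.848778)(0.878139) + (0.528749)(0.478405)(-0.952979) = 0.504283
φ₂ = asin(0.504283) = 0.528551 rad = 30.284°.
Δλ = atan2( sin θ sin δ cos φ₁ , cos δ − sin φ₁ sin φ₂ ) = atan2(-0.076655, 0.450115) = -0.168682 rad = -9.665°.
λ₂ = -174.157° + -9.665° = -183.822°, normalized to (−180°, 180°] → 176.178°.

latitude 30.284°, longitude 176.178°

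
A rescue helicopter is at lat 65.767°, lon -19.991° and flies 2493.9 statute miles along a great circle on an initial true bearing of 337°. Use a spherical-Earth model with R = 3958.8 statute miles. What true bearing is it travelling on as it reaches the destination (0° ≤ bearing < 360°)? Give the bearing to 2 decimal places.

final bearing 214.67°

δ = 2493.9/3958.8 = 0.629964 rad (36.0943°).
With φ₁ = 65.767° = 1.147851 rad and θ = 337° = 5.881760 rad:
sin φ₂ = sin φ₁ cos δ + cos φ₁ sin δ cos θ = (0.911884)(0.808049) + (0.410448)(0.589115)(0.920505) = 0.959426
φ₂ = asin(0.959426) = 1.284960 rad = 73.623°.
Δλ = atan2( sin θ sin δ cos φ₁ , cos δ − sin φ₁ sin φ₂ ) = atan2(-0.094479, -0.066836) = -2.186483 rad = -125.276°.
λ₂ = λ₁ + Δλ = -145.267°.
The forward bearing on arrival equals the back-azimuth from the destination plus 180°.
Back-azimuth from P₂ (73.62°, -145.27°) to P₁ (65.77°, -19.99°), with Δλ' = λ₁ − λ₂ = 125.28°: atan2( sin Δλ' cos φ₁ , cos φ₂ sin φ₁ − sin φ₂ cos φ₁ cos Δλ' ) = 34.67°.
Final bearing = (34.67° + 180°) mod 360° = 214.67°.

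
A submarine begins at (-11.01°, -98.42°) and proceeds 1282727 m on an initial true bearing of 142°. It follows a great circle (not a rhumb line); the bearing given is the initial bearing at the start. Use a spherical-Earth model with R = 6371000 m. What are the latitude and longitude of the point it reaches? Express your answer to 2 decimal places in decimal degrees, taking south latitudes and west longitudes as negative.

Angular distance δ = d/R = 1282727 / 6371000 = 0.201338 rad.
With φ₁ = -11.01° = -0.192161 rad and θ = 142° = 2.478368 rad:
sin φ₂ = sin φ₁ cos δ + cos φ₁ sin δ cos θ = (-0.190980)(0.979800) + (0.981594)(0.199981)(-0.788011) = -0.341809
φ₂ = asin(-0.341809) = -0.348841 rad = -19.99°.
Δλ = atan2( sin θ sin δ cos φ₁ , cos δ − sin φ₁ sin φ₂ ) = atan2(0.120854, 0.914521) = 0.131389 rad = 7.53°.
λ₂ = λ₁ + Δλ = -90.89°.

latitude -19.99°, longitude -90.89°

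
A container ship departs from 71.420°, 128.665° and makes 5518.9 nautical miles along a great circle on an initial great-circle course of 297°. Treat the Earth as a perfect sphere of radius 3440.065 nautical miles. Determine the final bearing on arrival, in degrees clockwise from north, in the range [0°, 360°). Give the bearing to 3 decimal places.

final bearing 196.602°

Angular distance δ = d/R = 5518.9 / 3440.065 = 1.604301 rad.
Start latitude φ₁ = 1.246514 rad; initial bearing θ = 5.183628 rad.
sin φ₂ = sin φ₁ cos δ + cos φ₁ sin δ cos θ = (0.947880)(-0.033498) + (0.318628)(0.999439)(0.453990) = 0.112821
φ₂ = asin(0.112821) = 0.113061 rad = 6.478°.
Δλ = atan2( sin θ sin δ cos φ₁ , cos δ − sin φ₁ sin φ₂ ) = atan2(-0.283741, -0.140439) = -2.030400 rad = -116.333°.
Hence λ₂ = 128.665° + -116.333° = 12.332°.
The forward bearing on arrival equals the back-azimuth from the destination plus 180°.
Back-azimuth from P₂ (6.478°, 12.332°) to P₁ (71.420°, 128.665°), with Δλ' = λ₁ − λ₂ = 116.333°: atan2( sin Δλ' cos φ₁ , cos φ₂ sin φ₁ − sin φ₂ cos φ₁ cos Δλ' ) = 16.602°.
Final bearing = (16.602° + 180°) mod 360° = 196.602°.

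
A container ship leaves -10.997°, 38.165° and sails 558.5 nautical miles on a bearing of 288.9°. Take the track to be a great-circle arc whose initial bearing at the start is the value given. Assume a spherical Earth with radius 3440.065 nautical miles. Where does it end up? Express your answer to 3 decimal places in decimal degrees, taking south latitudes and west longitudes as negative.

latitude -7.866°, longitude 29.284°

δ = 558.5/3440.065 = 0.162352 rad (9.3021°).
With φ₁ = -10.997° = -0.191934 rad and θ = 288.9° = 5.042256 rad:
sin φ₂ = sin φ₁ cos δ + cos φ₁ sin δ cos θ = (-0.190758)(0.986850) + (0.981637)(0.161639)(0.323917) = -0.136853
φ₂ = asin(-0.136853) = -0.137284 rad = -7.866°.
Then Δλ = atan2(-0.150116, 0.960744) = -0.154997 rad, from sin θ sin δ cos φ₁ over cos δ − sin φ₁ sin φ₂.
Hence λ₂ = 38.165° + -8.881° = 29.284°.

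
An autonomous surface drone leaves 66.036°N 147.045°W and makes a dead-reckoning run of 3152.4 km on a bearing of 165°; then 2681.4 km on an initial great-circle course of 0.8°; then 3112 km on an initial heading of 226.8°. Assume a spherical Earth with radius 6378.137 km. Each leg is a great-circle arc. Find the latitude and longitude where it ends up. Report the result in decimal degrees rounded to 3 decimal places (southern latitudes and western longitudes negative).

Apply the spherical direct solution leg by leg, carrying full precision between legs.
Leg 1: from (66.036°, -147.045°), δ = 3152.4/6378.137 = 0.494251 rad, θ = 165° → φ = 38.195°, λ = -138.057°.
Leg 2: from (38.195°, -138.057°), δ = 2681.4/6378.137 = 0.420405 rad, θ = 0.8° → φ = 62.278°, λ = -137.355°.
Leg 3: from (62.278°, -137.355°), δ = 3112/6378.137 = 0.487917 rad, θ = 226.8° → φ = 39.245°, λ = -163.540°.

latitude 39.245°, longitude -163.540°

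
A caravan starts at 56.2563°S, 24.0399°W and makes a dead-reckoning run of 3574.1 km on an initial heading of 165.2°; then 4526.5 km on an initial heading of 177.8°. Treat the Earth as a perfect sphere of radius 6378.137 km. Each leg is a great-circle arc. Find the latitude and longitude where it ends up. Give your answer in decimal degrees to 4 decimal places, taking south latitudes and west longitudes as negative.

Apply the spherical direct solution leg by leg, carrying full precision between legs.
Leg 1: from (-56.2563°, -24.0399°), δ = 3574.1/6378.137 = 0.560367 rad, θ = 165.2° → φ = -81.8083°, λ = 48.2982°.
Leg 2: from (-81.8083°, 48.2982°), δ = 4526.5/6378.137 = 0.709690 rad, θ = 177.8° → φ = -57.5221°, λ = -134.3718°.

latitude -57.5221°, longitude -134.3718°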